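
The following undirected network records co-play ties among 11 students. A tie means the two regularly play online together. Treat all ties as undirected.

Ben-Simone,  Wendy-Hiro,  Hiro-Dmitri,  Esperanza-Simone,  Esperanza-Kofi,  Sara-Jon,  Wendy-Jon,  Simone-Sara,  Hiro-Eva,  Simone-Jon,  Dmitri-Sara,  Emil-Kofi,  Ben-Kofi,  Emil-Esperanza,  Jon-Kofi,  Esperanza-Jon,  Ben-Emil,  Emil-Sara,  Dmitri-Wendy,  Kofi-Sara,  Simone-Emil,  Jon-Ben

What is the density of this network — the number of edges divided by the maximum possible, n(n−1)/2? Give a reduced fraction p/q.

There are 22 edges and 11 nodes, so the maximum possible is C(11,2) = 55.
Density = 22/55 = 2/5.

2/5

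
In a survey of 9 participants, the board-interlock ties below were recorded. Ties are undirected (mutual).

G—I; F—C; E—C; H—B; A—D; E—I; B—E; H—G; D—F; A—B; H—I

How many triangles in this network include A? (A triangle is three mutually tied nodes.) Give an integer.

A's neighbors are B and D, but none of them are tied to each other, so no triangle contains A.

0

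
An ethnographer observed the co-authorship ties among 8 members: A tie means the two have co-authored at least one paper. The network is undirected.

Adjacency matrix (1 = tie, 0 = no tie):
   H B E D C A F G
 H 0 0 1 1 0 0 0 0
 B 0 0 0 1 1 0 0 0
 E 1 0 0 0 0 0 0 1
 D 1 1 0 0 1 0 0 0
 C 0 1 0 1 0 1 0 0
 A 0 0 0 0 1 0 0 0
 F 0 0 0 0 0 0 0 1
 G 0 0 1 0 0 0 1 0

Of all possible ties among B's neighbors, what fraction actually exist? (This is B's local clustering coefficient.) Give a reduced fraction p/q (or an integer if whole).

B's neighbors: C and D (k = 2).
Possible neighbor pairs: C(2,2) = 1. Edges among them: C–D → e = 1.
Clustering(B) = 1/1.

1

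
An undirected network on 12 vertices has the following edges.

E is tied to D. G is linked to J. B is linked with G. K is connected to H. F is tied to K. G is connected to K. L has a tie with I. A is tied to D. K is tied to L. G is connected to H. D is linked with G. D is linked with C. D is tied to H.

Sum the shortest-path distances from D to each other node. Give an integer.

Distances from D: A:1, B:2, C:1, E:1, F:3, G:1, H:1, I:4, J:2, K:2, L:3.
Sum = 1 + 2 + 1 + 1 + 3 + 1 + 1 + 4 + 2 + 2 + 3 = 21.

21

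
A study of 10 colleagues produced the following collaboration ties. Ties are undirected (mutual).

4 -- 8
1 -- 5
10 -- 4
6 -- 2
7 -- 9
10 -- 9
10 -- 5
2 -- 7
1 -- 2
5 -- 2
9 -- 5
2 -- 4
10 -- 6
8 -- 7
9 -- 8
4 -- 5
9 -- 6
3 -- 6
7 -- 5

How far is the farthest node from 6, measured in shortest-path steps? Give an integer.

2

Distances from 6: 1:2, 2:1, 3:1, 4:2, 5:2, 7:2, 8:2, 9:1, 10:1.
The largest is 2 (to 7, 5, 8, 4, and 1), so the eccentricity of 6 is 2.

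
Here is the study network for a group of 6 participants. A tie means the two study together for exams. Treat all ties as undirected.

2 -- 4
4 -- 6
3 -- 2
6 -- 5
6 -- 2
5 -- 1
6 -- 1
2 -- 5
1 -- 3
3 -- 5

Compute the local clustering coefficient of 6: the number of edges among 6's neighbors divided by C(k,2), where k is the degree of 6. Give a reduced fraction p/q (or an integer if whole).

1/2

6's neighbors: 1, 2, 4, and 5 (k = 4).
Possible neighbor pairs: C(4,2) = 6. Edges among them: 1–5, 2–4, 2–5 → e = 3.
Clustering(6) = 3/6 = 1/2.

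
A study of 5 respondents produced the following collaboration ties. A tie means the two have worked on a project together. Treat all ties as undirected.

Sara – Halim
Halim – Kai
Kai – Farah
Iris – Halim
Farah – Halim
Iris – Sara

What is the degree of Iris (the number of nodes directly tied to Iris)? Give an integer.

Iris is directly tied to Halim and Sara. That is 2 neighbors, so the degree of Iris is 2.

2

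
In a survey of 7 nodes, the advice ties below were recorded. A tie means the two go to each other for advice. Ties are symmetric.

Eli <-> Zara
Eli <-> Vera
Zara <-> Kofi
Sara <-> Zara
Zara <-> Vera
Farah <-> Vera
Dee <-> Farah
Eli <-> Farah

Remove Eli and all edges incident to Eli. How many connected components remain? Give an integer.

Eli's neighbors (Farah, Vera, and Zara) remain reachable from one another through other ties, so the rest of the network stays in one piece.

1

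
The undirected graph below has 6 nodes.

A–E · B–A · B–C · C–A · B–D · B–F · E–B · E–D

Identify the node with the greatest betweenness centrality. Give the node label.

Unnormalized betweenness of each node: A:1/2, B:6, C:0, D:0, E:1/2, F:0.
B has the largest value, 6, making it the main broker — the node through which the most shortest paths run.

B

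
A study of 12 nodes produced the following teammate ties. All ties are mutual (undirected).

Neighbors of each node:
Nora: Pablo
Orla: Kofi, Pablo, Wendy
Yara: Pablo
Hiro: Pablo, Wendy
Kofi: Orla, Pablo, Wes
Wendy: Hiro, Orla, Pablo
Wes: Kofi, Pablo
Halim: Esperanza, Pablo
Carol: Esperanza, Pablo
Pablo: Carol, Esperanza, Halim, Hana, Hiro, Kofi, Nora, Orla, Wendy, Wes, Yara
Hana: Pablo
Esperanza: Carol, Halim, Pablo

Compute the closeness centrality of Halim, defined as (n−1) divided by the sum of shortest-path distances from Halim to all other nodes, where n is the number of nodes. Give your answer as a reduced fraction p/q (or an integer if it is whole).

Distances from Halim: Carol:2, Esperanza:1, Hana:2, Hiro:2, Kofi:2, Nora:2, Orla:2, Pablo:1, Wendy:2, Wes:2, Yara:2. Sum = 20.
n = 12, so closeness = 11/20.

11/20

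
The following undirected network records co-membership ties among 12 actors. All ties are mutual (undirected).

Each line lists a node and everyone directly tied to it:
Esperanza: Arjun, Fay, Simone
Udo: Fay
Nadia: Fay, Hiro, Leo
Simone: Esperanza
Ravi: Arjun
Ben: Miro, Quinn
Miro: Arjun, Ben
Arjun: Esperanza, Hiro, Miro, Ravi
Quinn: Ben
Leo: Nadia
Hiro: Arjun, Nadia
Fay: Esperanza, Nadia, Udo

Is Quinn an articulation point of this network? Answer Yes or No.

No

Even without Quinn, every remaining node can still reach every other (the residual graph is connected), so Quinn is not a cut vertex.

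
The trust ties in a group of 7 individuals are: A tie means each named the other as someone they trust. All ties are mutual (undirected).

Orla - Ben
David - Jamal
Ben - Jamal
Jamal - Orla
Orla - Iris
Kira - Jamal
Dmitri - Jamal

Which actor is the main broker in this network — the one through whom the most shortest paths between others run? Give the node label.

Unnormalized betweenness of each node: Ben:0, David:0, Dmitri:0, Iris:0, Jamal:12, Kira:0, Orla:5.
Jamal has the largest value, 12, making it the main broker — the node through which the most shortest paths run.

Jamal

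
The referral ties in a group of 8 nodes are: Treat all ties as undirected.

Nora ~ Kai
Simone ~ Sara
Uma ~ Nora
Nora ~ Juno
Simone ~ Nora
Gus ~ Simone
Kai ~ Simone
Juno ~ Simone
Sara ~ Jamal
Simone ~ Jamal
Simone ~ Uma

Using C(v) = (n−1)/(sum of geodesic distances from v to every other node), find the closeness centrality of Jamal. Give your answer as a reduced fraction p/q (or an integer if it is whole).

7/12

Distances from Jamal: Gus:2, Juno:2, Kai:2, Nora:2, Sara:1, Simone:1, Uma:2. Sum = 12.
n = 8, so closeness = 7/12.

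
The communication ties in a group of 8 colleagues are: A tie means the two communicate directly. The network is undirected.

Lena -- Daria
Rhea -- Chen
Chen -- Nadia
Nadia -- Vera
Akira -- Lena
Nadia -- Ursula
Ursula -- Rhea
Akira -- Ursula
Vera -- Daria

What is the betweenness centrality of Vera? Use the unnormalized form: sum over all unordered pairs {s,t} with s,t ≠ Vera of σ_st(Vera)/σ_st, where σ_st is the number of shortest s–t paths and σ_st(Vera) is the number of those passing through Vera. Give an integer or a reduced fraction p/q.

Pairs whose geodesics pass through Vera — Daria–Ursula: 1/2; Daria–Rhea: 2/3; Daria–Chen: 1; Daria–Nadia: 1; Lena–Chen: 1/3; Lena–Nadia: 1/2.
All other pairs contribute 0.
Summing the contributions gives betweenness(Vera) = 4.

4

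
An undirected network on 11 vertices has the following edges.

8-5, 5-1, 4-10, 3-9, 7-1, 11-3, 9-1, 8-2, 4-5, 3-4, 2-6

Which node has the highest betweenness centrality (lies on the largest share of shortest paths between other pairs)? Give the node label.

5

Unnormalized betweenness of each node: 1:13, 2:9, 3:11, 4:17, 5:25, 6:0, 7:0, 8:16, 9:4, 10:0, 11:0.
5 has the largest value, 25, making it the main broker — the node through which the most shortest paths run.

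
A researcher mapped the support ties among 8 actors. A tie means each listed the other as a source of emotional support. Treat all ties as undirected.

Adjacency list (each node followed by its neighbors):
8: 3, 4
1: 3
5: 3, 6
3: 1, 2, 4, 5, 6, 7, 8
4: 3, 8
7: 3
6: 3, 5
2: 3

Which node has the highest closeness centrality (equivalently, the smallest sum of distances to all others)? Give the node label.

3

Farness (sum of distances to all others) for each node — 1:13, 2:13, 3:7, 4:12, 5:12, 6:12, 7:13, 8:12.
The smallest farness is 7, for 3, so 3 has the highest closeness.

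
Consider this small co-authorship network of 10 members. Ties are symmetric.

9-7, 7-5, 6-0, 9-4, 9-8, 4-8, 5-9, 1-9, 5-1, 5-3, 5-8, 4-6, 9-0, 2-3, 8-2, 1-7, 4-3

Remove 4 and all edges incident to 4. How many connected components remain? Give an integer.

1

4's neighbors (3, 6, 8, and 9) remain reachable from one another through other ties, so the rest of the network stays in one piece.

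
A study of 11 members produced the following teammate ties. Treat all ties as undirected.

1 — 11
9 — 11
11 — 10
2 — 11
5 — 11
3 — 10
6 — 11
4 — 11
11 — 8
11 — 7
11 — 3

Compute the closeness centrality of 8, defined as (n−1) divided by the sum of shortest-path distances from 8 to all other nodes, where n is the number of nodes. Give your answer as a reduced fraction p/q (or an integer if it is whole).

10/19

Distances from 8: 1:2, 2:2, 3:2, 4:2, 5:2, 6:2, 7:2, 9:2, 10:2, 11:1. Sum = 19.
n = 11, so closeness = 10/19.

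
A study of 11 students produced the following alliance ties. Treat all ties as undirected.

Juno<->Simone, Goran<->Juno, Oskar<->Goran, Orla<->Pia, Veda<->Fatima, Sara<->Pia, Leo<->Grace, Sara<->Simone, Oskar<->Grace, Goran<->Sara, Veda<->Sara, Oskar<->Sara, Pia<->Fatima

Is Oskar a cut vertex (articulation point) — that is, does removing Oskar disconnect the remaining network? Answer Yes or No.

Removing Oskar leaves {Fatima, Goran, Juno, Orla, Pia, Sara, Simone, and Veda} with no path to {Grace and Leo}, so the network splits into 2 components. Oskar is a cut vertex.

Yes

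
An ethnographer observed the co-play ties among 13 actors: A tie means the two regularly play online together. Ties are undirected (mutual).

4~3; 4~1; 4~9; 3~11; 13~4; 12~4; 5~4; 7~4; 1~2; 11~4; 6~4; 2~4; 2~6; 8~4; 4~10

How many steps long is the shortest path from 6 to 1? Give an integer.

One shortest route is 6 – 4 – 1, which uses 2 edges, and 6 and 1 are not directly tied, so nothing shorter exists. So d(6,1) = 2.

2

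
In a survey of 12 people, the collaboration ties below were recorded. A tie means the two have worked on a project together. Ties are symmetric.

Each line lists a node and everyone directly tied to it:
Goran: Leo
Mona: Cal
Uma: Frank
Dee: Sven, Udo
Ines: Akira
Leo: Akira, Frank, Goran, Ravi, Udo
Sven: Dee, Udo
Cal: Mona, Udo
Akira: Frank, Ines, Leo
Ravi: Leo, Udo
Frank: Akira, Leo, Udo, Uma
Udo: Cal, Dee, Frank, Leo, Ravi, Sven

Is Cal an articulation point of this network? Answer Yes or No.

Yes

Removing Cal leaves {Mona} with no path to {Akira, Dee, Frank, Goran, Ines, Leo, Ravi, Sven, Udo, and Uma}, so the network splits into 2 components. Cal is a cut vertex.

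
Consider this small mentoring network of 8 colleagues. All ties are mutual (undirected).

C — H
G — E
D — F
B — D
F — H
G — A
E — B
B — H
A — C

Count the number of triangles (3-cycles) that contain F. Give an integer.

F's neighbors are D and H, but none of them are tied to each other, so no triangle contains F.

0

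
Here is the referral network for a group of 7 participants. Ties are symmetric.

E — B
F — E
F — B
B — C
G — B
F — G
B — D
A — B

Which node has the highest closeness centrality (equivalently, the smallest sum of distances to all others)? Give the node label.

B

Farness (sum of distances to all others) for each node — A:11, B:6, C:11, D:11, E:10, F:9, G:10.
The smallest farness is 6, for B, so B has the highest closeness.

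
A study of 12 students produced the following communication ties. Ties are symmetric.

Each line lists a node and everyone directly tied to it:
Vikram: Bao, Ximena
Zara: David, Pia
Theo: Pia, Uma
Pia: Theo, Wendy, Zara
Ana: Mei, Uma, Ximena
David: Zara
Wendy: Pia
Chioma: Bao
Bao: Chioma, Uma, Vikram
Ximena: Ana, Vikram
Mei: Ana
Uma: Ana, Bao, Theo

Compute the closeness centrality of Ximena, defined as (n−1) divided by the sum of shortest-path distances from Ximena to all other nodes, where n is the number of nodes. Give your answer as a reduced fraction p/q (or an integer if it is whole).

Distances from Ximena: Ana:1, Bao:2, Chioma:3, David:6, Mei:2, Pia:4, Theo:3, Uma:2, Vikram:1, Wendy:5, Zara:5. Sum = 34.
n = 12, so closeness = 11/34.

11/34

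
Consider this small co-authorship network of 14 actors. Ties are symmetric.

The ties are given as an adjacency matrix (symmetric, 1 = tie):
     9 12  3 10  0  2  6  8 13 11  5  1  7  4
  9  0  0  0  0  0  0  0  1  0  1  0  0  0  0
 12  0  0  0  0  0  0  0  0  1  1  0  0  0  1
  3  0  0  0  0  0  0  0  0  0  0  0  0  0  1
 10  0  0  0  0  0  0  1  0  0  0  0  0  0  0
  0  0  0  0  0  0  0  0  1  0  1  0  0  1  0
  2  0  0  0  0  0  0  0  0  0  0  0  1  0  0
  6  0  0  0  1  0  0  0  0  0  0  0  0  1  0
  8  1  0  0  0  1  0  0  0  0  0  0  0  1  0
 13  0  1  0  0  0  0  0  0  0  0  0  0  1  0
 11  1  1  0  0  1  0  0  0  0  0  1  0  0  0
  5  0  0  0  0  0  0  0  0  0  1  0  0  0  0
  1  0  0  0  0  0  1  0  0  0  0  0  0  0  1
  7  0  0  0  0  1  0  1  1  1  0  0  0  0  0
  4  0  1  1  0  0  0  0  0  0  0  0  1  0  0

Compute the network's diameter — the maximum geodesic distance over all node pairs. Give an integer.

Eccentricity of each node (its greatest distance to any other): 0:5, 1:6, 2:7, 3:6, 4:5, 5:5, 6:6, 7:5, 8:6, 9:5, 10:7, 11:4, 12:4, 13:4.
The maximum eccentricity is 7, realized for instance by the pair 10–2 via 10 – 6 – 7 – 13 – 12 – 4 – 1 – 2. So the diameter is 7.

7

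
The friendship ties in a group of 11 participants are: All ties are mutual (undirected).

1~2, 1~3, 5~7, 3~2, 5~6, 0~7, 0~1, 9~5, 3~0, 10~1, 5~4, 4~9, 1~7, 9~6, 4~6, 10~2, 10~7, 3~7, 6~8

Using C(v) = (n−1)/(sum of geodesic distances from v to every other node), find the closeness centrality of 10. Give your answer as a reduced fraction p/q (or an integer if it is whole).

5/11

Distances from 10: 0:2, 1:1, 2:1, 3:2, 4:3, 5:2, 6:3, 7:1, 8:4, 9:3. Sum = 22.
n = 11, so closeness = 10/22 = 5/11.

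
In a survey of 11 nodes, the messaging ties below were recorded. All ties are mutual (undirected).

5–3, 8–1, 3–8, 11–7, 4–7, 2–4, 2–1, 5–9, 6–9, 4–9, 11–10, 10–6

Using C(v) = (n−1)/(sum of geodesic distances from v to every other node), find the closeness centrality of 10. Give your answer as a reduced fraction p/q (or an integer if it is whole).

Distances from 10: 1:5, 2:4, 3:4, 4:3, 5:3, 6:1, 7:2, 8:5, 9:2, 11:1. Sum = 30.
n = 11, so closeness = 10/30 = 1/3.

1/3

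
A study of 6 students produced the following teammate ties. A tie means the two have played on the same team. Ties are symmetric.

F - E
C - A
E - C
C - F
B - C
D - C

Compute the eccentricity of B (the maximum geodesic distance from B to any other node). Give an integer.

Distances from B: A:2, C:1, D:2, E:2, F:2.
The largest is 2 (to A, D, E, and F), so the eccentricity of B is 2.

2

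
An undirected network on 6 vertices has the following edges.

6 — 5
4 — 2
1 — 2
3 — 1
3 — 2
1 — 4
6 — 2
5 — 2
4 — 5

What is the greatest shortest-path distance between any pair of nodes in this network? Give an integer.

Eccentricity of each node (its greatest distance to any other): 1:2, 2:1, 3:2, 4:2, 5:2, 6:2.
The maximum eccentricity is 2, realized for instance by the pair 3–5 via 3 – 2 – 5. So the diameter is 2.

2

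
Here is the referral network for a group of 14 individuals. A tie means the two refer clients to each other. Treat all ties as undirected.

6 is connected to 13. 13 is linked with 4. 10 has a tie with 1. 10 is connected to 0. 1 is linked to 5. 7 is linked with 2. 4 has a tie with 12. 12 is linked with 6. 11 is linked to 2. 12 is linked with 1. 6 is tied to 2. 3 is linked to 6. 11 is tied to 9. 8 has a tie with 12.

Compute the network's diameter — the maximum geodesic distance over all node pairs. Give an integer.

7

Eccentricity of each node (its greatest distance to any other): 0:7, 1:5, 2:5, 3:5, 4:5, 5:6, 6:4, 7:6, 8:5, 9:7, 10:6, 11:6, 12:4, 13:5.
The maximum eccentricity is 7, realized for instance by the pair 0–9 via 0 – 10 – 1 – 12 – 6 – 2 – 11 – 9. So the diameter is 7.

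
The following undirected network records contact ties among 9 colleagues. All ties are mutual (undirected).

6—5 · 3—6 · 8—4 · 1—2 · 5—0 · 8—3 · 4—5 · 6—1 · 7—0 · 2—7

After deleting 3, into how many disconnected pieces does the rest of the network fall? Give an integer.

3's neighbors (6 and 8) remain reachable from one another through other ties, so the rest of the network stays in one piece.

1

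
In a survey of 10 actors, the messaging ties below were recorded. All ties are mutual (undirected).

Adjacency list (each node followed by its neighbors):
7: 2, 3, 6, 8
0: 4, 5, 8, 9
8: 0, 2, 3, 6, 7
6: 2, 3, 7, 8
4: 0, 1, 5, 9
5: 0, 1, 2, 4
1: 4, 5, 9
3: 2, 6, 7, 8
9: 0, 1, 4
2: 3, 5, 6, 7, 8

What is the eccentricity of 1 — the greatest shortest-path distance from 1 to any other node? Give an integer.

3

Distances from 1: 0:2, 2:2, 3:3, 4:1, 5:1, 6:3, 7:3, 8:3, 9:1.
The largest is 3 (to 8, 3, 7, and 6), so the eccentricity of 1 is 3.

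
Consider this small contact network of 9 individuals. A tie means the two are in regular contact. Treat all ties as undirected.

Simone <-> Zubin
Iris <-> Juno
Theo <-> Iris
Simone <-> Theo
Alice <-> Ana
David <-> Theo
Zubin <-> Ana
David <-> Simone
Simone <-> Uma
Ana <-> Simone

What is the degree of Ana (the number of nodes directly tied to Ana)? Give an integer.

Ana is directly tied to Alice, Simone, and Zubin. That is 3 neighbors, so the degree of Ana is 3.

3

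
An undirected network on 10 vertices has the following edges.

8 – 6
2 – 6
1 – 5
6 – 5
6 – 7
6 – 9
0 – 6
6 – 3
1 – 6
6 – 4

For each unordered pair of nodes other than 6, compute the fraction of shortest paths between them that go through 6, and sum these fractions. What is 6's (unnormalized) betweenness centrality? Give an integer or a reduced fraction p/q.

Pairs whose geodesics pass through 6 — 1–8: 1; 1–0: 1; 1–2: 1; 1–3: 1; 1–7: 1; 1–9: 1; 1–4: 1; 8–0: 1; 8–2: 1; 8–3: 1; 8–7: 1; 8–5: 1; 8–9: 1; 8–4: 1 … (+21 more pairs).
All other pairs contribute 0.
Summing the contributions gives betweenness(6) = 35.

35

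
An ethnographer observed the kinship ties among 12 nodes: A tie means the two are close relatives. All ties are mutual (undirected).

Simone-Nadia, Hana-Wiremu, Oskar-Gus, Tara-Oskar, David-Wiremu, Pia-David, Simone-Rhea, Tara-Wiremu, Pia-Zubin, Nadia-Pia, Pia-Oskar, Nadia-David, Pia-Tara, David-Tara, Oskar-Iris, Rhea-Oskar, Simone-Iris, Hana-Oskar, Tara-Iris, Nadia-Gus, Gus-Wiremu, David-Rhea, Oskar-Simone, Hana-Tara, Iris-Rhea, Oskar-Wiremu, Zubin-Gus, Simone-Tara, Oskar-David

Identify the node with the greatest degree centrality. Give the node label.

Oskar

Degrees — David:6, Gus:4, Hana:3, Iris:4, Nadia:4, Oskar:9, Pia:5, Rhea:4, Simone:5, Tara:7, Wiremu:5, Zubin:2.
The maximum is 9, attained only by Oskar.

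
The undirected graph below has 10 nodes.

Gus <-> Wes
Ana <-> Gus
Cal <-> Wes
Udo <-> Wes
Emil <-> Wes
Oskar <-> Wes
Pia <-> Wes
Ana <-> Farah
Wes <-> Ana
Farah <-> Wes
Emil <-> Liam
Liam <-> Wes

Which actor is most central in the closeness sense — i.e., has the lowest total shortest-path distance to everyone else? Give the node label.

Wes

Farness (sum of distances to all others) for each node — Ana:15, Cal:17, Emil:16, Farah:16, Gus:16, Liam:16, Oskar:17, Pia:17, Udo:17, Wes:9.
The smallest farness is 9, for Wes, so Wes has the highest closeness.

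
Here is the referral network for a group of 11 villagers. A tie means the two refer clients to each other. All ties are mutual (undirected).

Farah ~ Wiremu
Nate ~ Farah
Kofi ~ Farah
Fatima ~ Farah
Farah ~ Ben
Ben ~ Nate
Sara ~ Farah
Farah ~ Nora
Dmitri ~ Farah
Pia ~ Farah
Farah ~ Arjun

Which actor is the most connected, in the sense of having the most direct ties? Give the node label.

Degrees — Arjun:1, Ben:2, Dmitri:1, Farah:10, Fatima:1, Kofi:1, Nate:2, Nora:1, Pia:1, Sara:1, Wiremu:1.
The maximum is 10, attained only by Farah.

Farah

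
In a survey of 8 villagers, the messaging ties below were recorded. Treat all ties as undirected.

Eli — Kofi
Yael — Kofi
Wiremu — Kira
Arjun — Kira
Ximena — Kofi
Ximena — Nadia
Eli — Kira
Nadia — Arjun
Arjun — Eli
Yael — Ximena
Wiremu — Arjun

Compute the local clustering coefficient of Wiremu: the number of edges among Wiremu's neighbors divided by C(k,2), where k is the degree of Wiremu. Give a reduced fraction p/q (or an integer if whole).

1

Wiremu's neighbors: Arjun and Kira (k = 2).
Possible neighbor pairs: C(2,2) = 1. Edges among them: Arjun–Kira → e = 1.
Clustering(Wiremu) = 1/1.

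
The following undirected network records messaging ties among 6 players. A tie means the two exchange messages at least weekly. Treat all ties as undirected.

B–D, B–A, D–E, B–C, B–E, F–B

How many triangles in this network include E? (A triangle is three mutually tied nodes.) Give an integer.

1

E's neighbors: B and D.
Neighbor pairs that are themselves tied: E–B–D. Each forms one triangle with E, for 1 in total.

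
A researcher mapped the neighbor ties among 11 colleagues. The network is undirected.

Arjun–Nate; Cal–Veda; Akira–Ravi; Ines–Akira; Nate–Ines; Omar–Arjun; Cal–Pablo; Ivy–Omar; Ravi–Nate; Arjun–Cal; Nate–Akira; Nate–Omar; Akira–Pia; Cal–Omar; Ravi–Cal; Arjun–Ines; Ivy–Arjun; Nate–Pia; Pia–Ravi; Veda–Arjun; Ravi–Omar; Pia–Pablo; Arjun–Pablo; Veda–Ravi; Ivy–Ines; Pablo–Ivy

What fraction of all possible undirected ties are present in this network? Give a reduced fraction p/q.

There are 26 edges and 11 nodes, so the maximum possible is C(11,2) = 55.
Density = 26/55.

26/55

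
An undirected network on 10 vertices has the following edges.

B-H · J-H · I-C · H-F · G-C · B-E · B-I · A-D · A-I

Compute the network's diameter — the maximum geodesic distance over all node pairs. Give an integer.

5

Eccentricity of each node (its greatest distance to any other): A:4, B:3, C:4, D:5, E:4, F:5, G:5, H:4, I:3, J:5.
The maximum eccentricity is 5, realized for instance by the pair J–D via J – H – B – I – A – D. So the diameter is 5.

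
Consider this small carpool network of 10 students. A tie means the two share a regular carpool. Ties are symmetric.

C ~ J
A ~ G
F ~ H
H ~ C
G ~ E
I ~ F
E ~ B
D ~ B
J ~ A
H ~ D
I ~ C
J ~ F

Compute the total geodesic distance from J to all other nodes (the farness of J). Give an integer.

Distances from J: A:1, B:4, C:1, D:3, E:3, F:1, G:2, H:2, I:2.
Sum = 1 + 4 + 1 + 3 + 3 + 1 + 2 + 2 + 2 = 19.

19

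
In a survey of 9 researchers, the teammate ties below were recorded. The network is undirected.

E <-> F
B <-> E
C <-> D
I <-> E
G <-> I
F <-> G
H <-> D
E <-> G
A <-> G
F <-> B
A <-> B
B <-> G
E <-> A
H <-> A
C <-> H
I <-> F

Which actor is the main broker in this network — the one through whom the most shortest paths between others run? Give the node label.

Unnormalized betweenness of each node: A:15, B:4/3, C:0, D:0, E:11/3, F:1/3, G:11/3, H:12, I:0.
A has the largest value, 15, making it the main broker — the node through which the most shortest paths run.

A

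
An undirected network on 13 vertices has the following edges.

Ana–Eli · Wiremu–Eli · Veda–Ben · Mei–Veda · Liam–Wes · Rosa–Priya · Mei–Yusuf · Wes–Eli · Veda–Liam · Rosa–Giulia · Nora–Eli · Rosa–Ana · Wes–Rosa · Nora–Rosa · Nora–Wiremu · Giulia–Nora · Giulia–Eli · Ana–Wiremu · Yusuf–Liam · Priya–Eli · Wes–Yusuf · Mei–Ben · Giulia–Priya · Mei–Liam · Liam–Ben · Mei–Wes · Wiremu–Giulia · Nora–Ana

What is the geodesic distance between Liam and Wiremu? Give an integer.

3

One shortest route is Liam – Wes – Eli – Wiremu, which uses 3 edges, and at distance 2 from Liam we only reach {Eli, Rosa}, which does not include Wiremu. So d(Liam,Wiremu) = 3.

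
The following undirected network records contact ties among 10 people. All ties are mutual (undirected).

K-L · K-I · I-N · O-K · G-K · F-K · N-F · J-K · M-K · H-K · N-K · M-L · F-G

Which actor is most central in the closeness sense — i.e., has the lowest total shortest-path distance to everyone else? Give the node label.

K

Farness (sum of distances to all others) for each node — F:15, G:16, H:17, I:16, J:17, K:9, L:16, M:16, N:15, O:17.
The smallest farness is 9, for K, so K has the highest closeness.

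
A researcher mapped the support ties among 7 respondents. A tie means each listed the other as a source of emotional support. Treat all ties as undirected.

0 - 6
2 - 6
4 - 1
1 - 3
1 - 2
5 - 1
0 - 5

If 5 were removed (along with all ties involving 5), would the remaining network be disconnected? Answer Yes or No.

Even without 5, every remaining node can still reach every other (the residual graph is connected), so 5 is not a cut vertex.

No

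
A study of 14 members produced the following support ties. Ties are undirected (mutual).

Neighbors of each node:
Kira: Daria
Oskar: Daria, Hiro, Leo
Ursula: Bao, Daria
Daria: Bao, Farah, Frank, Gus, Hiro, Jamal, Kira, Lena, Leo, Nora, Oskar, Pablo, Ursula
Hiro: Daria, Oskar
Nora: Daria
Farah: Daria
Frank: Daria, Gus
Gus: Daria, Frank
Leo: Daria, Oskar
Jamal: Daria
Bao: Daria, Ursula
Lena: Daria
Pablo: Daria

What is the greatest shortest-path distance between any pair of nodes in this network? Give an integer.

2

Eccentricity of each node (its greatest distance to any other): Bao:2, Daria:1, Farah:2, Frank:2, Gus:2, Hiro:2, Jamal:2, Kira:2, Lena:2, Leo:2, Nora:2, Oskar:2, Pablo:2, Ursula:2.
The maximum eccentricity is 2, realized for instance by the pair Farah–Lena via Farah – Daria – Lena. So the diameter is 2.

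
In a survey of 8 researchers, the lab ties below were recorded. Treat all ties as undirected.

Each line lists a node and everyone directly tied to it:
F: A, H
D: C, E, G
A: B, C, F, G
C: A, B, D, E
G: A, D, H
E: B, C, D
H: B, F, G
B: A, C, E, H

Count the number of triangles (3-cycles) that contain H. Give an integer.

0

H's neighbors are B, F, and G, but none of them are tied to each other, so no triangle contains H.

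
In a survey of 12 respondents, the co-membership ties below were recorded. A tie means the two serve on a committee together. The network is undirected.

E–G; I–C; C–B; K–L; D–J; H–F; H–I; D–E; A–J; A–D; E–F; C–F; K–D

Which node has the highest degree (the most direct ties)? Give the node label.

D

Degrees — A:2, B:1, C:3, D:4, E:3, F:3, G:1, H:2, I:2, J:2, K:2, L:1.
The maximum is 4, attained only by D.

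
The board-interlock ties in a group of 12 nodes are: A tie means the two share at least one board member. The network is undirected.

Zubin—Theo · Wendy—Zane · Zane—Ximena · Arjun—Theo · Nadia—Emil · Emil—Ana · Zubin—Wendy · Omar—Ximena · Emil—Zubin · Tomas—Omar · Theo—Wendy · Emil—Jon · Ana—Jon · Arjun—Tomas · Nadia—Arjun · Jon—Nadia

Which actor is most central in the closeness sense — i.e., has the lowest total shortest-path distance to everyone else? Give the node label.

Arjun

Farness (sum of distances to all others) for each node — Ana:33, Arjun:22, Emil:24, Jon:29, Nadia:25, Omar:32, Theo:23, Tomas:27, Wendy:24, Ximena:33, Zane:29, Zubin:23.
The smallest farness is 22, for Arjun, so Arjun has the highest closeness.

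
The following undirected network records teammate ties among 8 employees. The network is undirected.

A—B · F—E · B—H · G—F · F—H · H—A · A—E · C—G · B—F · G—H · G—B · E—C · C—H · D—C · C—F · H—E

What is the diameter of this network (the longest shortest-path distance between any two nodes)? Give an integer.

Eccentricity of each node (its greatest distance to any other): A:3, B:3, C:2, D:3, E:2, F:2, G:2, H:2.
The maximum eccentricity is 3, realized for instance by the pair A–D via A – E – C – D. So the diameter is 3.

3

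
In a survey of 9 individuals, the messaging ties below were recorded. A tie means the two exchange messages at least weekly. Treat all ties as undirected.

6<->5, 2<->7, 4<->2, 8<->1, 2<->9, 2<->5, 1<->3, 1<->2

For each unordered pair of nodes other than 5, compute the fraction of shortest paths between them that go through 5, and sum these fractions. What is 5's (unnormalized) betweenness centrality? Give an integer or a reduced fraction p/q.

Pairs whose geodesics pass through 5 — 6–2: 1; 6–9: 1; 6–3: 1; 6–4: 1; 6–7: 1; 6–8: 1; 6–1: 1.
All other pairs contribute 0.
Summing the contributions gives betweenness(5) = 7.

7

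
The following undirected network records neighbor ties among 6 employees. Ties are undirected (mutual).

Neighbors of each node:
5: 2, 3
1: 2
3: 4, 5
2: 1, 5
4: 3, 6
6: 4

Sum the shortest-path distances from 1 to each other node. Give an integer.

15

Distances from 1: 2:1, 3:3, 4:4, 5:2, 6:5.
Sum = 1 + 3 + 4 + 2 + 5 = 15.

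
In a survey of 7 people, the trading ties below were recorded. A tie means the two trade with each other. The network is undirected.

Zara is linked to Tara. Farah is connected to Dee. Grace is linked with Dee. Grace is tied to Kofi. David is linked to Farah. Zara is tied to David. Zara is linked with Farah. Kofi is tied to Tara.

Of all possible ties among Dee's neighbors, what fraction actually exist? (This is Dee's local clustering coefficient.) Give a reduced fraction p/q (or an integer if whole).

Dee's neighbors: Farah and Grace (k = 2).
Possible neighbor pairs: C(2,2) = 1. Edges among them: none → e = 0.
Clustering(Dee) = 0/1.

0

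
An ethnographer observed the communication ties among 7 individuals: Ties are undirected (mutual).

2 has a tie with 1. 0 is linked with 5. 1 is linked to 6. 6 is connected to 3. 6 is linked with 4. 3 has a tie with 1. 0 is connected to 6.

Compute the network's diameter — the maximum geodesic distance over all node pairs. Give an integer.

Eccentricity of each node (its greatest distance to any other): 0:3, 1:3, 2:4, 3:3, 4:3, 5:4, 6:2.
The maximum eccentricity is 4, realized for instance by the pair 2–5 via 2 – 1 – 6 – 0 – 5. So the diameter is 4.

4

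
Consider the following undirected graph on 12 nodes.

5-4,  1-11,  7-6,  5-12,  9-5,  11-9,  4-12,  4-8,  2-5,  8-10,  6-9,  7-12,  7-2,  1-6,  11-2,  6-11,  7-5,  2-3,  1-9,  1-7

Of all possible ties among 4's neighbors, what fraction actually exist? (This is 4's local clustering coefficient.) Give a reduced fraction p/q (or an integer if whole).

1/3

4's neighbors: 5, 8, and 12 (k = 3).
Possible neighbor pairs: C(3,2) = 3. Edges among them: 5–12 → e = 1.
Clustering(4) = 1/3.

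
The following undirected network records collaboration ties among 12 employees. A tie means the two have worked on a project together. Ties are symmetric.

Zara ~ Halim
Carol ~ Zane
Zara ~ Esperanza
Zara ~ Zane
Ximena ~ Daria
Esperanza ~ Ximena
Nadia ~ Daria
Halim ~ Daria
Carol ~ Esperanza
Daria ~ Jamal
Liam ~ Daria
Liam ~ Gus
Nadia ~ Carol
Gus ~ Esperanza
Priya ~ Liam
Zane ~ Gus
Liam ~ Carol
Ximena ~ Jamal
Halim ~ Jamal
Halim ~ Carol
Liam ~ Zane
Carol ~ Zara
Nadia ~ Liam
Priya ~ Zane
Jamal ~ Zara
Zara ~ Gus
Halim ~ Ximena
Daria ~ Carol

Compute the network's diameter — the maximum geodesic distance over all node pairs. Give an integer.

Eccentricity of each node (its greatest distance to any other): Carol:2, Daria:2, Esperanza:3, Gus:2, Halim:3, Jamal:3, Liam:2, Nadia:2, Priya:3, Ximena:3, Zane:3, Zara:2.
The maximum eccentricity is 3, realized for instance by the pair Priya–Esperanza via Priya – Zane – Zara – Esperanza. So the diameter is 3.

3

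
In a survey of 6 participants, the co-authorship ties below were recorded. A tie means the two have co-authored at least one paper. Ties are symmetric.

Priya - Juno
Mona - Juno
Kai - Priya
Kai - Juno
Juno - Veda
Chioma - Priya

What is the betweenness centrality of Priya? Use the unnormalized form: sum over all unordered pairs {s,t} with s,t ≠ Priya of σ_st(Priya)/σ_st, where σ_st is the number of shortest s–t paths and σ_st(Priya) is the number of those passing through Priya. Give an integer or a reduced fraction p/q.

4

Pairs whose geodesics pass through Priya — Kai–Chioma: 1; Juno–Chioma: 1; Chioma–Veda: 1; Chioma–Mona: 1.
All other pairs contribute 0.
Summing the contributions gives betweenness(Priya) = 4.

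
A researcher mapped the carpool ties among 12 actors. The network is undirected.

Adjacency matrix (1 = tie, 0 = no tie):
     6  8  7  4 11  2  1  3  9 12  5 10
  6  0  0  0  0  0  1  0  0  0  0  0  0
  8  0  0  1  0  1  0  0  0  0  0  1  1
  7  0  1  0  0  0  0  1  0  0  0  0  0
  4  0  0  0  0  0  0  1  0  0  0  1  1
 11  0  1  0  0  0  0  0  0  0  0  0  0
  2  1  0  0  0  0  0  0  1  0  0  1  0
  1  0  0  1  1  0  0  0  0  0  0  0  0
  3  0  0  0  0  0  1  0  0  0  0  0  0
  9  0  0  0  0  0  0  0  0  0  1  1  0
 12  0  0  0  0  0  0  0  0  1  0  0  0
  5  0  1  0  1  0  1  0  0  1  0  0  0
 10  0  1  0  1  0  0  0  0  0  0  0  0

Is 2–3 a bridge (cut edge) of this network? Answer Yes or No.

Yes

Without the 2–3 edge there is no alternate route between 2 and 3, so the network disconnects. It is a bridge.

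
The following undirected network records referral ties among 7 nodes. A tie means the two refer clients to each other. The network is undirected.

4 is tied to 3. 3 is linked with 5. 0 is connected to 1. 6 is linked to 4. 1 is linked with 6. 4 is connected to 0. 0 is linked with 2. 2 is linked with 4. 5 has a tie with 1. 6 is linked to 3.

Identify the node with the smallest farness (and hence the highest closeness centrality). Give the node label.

4

Farness (sum of distances to all others) for each node — 0:9, 1:9, 2:11, 3:9, 4:8, 5:11, 6:9.
The smallest farness is 8, for 4, so 4 has the highest closeness.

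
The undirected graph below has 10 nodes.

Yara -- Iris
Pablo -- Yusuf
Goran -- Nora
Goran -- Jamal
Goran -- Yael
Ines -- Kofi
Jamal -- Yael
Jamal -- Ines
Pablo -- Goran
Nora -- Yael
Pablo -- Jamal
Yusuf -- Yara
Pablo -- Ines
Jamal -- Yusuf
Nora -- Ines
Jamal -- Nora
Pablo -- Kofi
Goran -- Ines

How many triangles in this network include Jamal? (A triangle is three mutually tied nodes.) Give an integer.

Jamal's neighbors: Goran, Ines, Nora, Pablo, Yael, and Yusuf.
Neighbor pairs that are themselves tied: Jamal–Goran–Ines; Jamal–Goran–Nora; Jamal–Goran–Pablo; Jamal–Goran–Yael; Jamal–Ines–Nora; Jamal–Ines–Pablo; Jamal–Nora–Yael; Jamal–Pablo–Yusuf. Each forms one triangle with Jamal, for 8 in total.

8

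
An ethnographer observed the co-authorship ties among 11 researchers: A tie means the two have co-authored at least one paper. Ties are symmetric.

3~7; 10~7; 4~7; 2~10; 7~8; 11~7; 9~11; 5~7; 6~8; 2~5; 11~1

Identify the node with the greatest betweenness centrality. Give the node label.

Unnormalized betweenness of each node: 1:0, 2:1/2, 3:0, 4:0, 5:4, 6:0, 7:77/2, 8:9, 9:0, 10:4, 11:17.
7 has the largest value, 77/2, making it the main broker — the node through which the most shortest paths run.

7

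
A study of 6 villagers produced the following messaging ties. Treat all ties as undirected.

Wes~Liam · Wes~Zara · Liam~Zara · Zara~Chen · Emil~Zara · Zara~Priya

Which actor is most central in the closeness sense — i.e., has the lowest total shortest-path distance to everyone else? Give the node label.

Farness (sum of distances to all others) for each node — Chen:9, Emil:9, Liam:8, Priya:9, Wes:8, Zara:5.
The smallest farness is 5, for Zara, so Zara has the highest closeness.

Zara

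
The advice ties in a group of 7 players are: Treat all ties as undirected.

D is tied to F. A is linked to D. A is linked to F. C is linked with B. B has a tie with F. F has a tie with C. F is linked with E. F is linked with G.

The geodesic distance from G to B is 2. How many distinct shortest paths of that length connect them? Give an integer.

1

The shortest distance is 2, and the only length-2 path is G–F–B. So there is exactly 1 shortest path.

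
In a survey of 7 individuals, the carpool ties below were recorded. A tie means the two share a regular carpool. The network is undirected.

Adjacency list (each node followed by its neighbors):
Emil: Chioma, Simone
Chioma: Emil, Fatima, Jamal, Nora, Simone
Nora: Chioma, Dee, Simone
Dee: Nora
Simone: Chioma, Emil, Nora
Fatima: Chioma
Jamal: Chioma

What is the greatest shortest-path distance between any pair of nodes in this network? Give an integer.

Eccentricity of each node (its greatest distance to any other): Chioma:2, Dee:3, Emil:3, Fatima:3, Jamal:3, Nora:2, Simone:2.
The maximum eccentricity is 3, realized for instance by the pair Fatima–Dee via Fatima – Chioma – Nora – Dee. So the diameter is 3.

3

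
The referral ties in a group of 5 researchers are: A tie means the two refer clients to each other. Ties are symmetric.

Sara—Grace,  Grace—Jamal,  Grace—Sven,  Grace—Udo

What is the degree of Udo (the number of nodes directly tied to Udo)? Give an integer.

Udo is directly tied to Grace. That is 1 neighbor, so the degree of Udo is 1.

1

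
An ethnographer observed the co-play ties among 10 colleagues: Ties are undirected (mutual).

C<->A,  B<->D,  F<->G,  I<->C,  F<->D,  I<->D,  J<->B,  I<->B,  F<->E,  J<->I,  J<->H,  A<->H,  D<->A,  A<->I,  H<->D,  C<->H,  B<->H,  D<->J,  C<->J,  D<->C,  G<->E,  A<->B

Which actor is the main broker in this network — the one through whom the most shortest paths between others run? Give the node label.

D

Unnormalized betweenness of each node: A:2/5, B:2/5, C:2/5, D:93/5, E:0, F:14, G:0, H:2/5, I:2/5, J:2/5.
D has the largest value, 93/5, making it the main broker — the node through which the most shortest paths run.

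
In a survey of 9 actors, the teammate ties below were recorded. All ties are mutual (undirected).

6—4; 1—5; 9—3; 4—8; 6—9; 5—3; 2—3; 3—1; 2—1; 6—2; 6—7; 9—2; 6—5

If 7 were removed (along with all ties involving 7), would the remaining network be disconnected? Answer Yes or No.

No

Even without 7, every remaining node can still reach every other (the residual graph is connected), so 7 is not a cut vertex.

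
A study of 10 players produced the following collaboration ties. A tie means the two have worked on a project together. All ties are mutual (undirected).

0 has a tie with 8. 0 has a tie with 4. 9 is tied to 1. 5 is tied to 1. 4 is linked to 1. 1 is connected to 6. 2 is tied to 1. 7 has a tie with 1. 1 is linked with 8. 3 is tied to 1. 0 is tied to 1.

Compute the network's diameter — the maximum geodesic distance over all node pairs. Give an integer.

Eccentricity of each node (its greatest distance to any other): 0:2, 1:1, 2:2, 3:2, 4:2, 5:2, 6:2, 7:2, 8:2, 9:2.
The maximum eccentricity is 2, realized for instance by the pair 8–5 via 8 – 1 – 5. So the diameter is 2.

2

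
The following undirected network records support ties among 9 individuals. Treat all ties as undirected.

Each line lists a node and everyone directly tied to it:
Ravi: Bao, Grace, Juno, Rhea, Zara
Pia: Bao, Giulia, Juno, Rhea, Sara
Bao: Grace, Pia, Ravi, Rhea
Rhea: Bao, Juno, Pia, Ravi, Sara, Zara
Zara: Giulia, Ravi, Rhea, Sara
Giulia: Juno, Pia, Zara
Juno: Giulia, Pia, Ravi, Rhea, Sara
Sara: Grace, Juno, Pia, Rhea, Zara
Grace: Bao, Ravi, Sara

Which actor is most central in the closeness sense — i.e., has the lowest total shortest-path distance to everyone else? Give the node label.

Rhea

Farness (sum of distances to all others) for each node — Bao:12, Giulia:14, Grace:14, Juno:11, Pia:11, Ravi:11, Rhea:10, Sara:11, Zara:12.
The smallest farness is 10, for Rhea, so Rhea has the highest closeness.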